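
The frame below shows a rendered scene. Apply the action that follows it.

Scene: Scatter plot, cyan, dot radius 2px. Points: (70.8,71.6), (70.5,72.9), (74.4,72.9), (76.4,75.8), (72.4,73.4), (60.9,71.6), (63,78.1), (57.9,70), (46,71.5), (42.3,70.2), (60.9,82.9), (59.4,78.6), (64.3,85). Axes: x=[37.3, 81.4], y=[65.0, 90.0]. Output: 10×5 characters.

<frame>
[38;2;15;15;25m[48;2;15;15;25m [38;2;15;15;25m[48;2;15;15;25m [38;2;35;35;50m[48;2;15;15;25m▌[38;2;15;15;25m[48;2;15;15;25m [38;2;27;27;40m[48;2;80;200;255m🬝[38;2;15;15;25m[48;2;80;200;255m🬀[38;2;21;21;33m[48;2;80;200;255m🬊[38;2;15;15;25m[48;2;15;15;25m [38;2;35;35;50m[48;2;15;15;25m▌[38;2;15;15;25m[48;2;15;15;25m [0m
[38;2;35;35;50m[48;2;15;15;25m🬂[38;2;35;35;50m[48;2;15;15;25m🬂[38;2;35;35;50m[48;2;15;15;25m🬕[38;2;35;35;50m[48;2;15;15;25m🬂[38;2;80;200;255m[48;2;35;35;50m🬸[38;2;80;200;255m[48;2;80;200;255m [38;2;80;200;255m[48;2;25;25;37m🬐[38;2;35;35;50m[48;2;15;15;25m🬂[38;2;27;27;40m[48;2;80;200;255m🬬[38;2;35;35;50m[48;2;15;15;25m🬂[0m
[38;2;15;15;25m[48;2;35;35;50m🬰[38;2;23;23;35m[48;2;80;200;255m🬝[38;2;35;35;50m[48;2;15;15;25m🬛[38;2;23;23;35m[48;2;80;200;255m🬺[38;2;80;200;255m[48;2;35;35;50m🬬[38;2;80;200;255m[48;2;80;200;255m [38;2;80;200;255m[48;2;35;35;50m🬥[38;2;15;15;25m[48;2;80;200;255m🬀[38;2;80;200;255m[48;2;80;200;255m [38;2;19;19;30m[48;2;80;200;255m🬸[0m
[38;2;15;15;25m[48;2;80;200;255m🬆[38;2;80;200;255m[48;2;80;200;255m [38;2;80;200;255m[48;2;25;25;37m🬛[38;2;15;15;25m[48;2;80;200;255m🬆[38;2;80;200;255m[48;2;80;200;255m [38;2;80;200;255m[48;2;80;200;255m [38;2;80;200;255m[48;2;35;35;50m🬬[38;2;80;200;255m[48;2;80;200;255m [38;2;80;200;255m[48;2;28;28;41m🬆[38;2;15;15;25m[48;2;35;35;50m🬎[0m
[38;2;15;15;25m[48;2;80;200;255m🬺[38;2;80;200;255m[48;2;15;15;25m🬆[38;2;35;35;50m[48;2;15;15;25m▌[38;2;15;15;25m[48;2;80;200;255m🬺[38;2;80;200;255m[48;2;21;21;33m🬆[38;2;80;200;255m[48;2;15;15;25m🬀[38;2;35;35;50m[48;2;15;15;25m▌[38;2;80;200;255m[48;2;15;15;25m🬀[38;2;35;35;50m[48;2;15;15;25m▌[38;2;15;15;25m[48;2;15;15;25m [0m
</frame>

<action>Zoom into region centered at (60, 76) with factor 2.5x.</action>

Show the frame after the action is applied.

<frame>
[38;2;15;15;25m[48;2;15;15;25m [38;2;15;15;25m[48;2;15;15;25m [38;2;35;35;50m[48;2;15;15;25m▌[38;2;15;15;25m[48;2;80;200;255m🬝[38;2;21;21;33m[48;2;80;200;255m🬊[38;2;15;15;25m[48;2;15;15;25m [38;2;23;23;35m[48;2;80;200;255m🬬[38;2;15;15;25m[48;2;15;15;25m [38;2;35;35;50m[48;2;15;15;25m▌[38;2;15;15;25m[48;2;15;15;25m [0m
[38;2;35;35;50m[48;2;15;15;25m🬂[38;2;35;35;50m[48;2;15;15;25m🬂[38;2;35;35;50m[48;2;15;15;25m🬕[38;2;80;200;255m[48;2;15;15;25m🬊[38;2;80;200;255m[48;2;15;15;25m🬝[38;2;80;200;255m[48;2;15;15;25m🬬[38;2;80;200;255m[48;2;80;200;255m [38;2;80;200;255m[48;2;23;23;35m🬃[38;2;35;35;50m[48;2;15;15;25m🬕[38;2;35;35;50m[48;2;15;15;25m🬂[0m
[38;2;15;15;25m[48;2;35;35;50m🬰[38;2;15;15;25m[48;2;35;35;50m🬰[38;2;35;35;50m[48;2;15;15;25m🬛[38;2;15;15;25m[48;2;35;35;50m🬰[38;2;35;35;50m[48;2;15;15;25m🬛[38;2;15;15;25m[48;2;35;35;50m🬰[38;2;80;200;255m[48;2;27;27;40m🬀[38;2;15;15;25m[48;2;35;35;50m🬰[38;2;35;35;50m[48;2;15;15;25m🬛[38;2;15;15;25m[48;2;35;35;50m🬰[0m
[38;2;15;15;25m[48;2;35;35;50m🬎[38;2;15;15;25m[48;2;35;35;50m🬎[38;2;35;35;50m[48;2;15;15;25m🬲[38;2;15;15;25m[48;2;35;35;50m🬎[38;2;35;35;50m[48;2;15;15;25m🬲[38;2;19;19;30m[48;2;80;200;255m🬬[38;2;35;35;50m[48;2;15;15;25m🬲[38;2;15;15;25m[48;2;35;35;50m🬎[38;2;35;35;50m[48;2;15;15;25m🬲[38;2;15;15;25m[48;2;35;35;50m🬎[0m
[38;2;15;15;25m[48;2;15;15;25m [38;2;15;15;25m[48;2;15;15;25m [38;2;35;35;50m[48;2;15;15;25m▌[38;2;15;15;25m[48;2;15;15;25m [38;2;35;35;50m[48;2;80;200;255m🬐[38;2;80;200;255m[48;2;80;200;255m [38;2;23;23;35m[48;2;80;200;255m🬸[38;2;15;15;25m[48;2;15;15;25m [38;2;35;35;50m[48;2;15;15;25m▌[38;2;15;15;25m[48;2;15;15;25m [0m
</frame>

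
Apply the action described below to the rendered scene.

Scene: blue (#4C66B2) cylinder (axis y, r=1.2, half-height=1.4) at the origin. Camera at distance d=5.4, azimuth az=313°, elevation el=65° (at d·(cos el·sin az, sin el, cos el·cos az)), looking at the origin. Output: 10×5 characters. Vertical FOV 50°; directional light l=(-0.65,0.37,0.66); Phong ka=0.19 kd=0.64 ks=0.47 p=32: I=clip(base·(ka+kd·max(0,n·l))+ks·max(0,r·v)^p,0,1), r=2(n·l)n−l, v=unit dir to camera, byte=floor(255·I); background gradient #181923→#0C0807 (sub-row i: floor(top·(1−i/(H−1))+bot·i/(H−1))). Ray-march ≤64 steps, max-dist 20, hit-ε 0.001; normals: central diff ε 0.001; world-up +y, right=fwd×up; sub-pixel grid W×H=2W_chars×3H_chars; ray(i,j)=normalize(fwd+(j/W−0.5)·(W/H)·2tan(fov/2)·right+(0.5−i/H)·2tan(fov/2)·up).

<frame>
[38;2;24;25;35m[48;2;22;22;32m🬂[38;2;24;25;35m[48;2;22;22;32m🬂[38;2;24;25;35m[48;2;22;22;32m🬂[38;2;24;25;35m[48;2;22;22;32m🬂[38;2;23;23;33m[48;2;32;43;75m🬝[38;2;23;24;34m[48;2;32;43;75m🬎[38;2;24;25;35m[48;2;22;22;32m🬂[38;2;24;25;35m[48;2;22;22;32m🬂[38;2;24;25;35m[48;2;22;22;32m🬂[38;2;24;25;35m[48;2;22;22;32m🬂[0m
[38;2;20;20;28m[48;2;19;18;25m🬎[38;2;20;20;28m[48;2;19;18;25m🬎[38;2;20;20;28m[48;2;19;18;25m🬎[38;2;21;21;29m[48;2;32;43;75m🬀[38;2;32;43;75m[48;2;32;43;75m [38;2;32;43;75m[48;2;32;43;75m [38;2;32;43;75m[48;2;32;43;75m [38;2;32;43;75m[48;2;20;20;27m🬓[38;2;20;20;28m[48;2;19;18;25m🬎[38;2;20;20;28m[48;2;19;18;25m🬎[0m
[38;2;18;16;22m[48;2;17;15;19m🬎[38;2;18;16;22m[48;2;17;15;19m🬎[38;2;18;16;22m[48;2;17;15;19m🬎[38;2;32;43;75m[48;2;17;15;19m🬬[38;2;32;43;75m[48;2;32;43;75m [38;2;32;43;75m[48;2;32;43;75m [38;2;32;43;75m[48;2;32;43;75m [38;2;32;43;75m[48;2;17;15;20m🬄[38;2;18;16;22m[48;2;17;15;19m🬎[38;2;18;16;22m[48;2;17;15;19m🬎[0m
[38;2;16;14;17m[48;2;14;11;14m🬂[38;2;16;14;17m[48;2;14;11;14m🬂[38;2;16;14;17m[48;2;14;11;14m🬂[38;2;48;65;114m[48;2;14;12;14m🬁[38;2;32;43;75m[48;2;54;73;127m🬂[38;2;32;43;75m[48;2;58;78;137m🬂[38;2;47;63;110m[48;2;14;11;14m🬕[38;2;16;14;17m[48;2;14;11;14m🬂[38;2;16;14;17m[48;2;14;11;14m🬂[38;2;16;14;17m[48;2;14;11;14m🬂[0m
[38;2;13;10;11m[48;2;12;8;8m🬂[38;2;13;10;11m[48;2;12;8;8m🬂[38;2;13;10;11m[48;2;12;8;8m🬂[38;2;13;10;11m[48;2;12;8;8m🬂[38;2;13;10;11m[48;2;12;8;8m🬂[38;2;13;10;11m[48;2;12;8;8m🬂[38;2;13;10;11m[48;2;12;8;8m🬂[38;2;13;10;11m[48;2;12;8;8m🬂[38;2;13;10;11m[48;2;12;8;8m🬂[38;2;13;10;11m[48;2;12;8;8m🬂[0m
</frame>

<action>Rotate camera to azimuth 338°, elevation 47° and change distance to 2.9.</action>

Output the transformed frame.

<frame>
[38;2;32;43;75m[48;2;32;43;75m [38;2;32;43;75m[48;2;32;43;75m [38;2;32;43;75m[48;2;32;43;75m [38;2;32;43;75m[48;2;32;43;75m [38;2;32;43;75m[48;2;32;43;75m [38;2;32;43;75m[48;2;32;43;75m [38;2;32;43;75m[48;2;32;43;75m [38;2;32;43;75m[48;2;32;43;75m [38;2;32;43;75m[48;2;32;43;75m [38;2;32;43;75m[48;2;32;43;75m [0m
[38;2;28;36;62m[48;2;57;77;134m🬙[38;2;32;43;75m[48;2;59;79;138m🬬[38;2;32;43;75m[48;2;32;43;75m [38;2;32;43;75m[48;2;32;43;75m [38;2;32;43;75m[48;2;32;43;75m [38;2;32;43;75m[48;2;32;43;75m [38;2;32;43;75m[48;2;32;43;75m [38;2;32;43;75m[48;2;32;43;75m [38;2;32;43;75m[48;2;32;43;75m [38;2;32;43;75m[48;2;39;53;93m🬎[0m
[38;2;56;75;132m[48;2;17;15;20m🬁[38;2;58;78;137m[48;2;55;74;130m🬬[38;2;59;79;139m[48;2;59;79;138m🬲[38;2;32;43;75m[48;2;58;78;137m🬂[38;2;32;43;75m[48;2;56;76;134m🬂[38;2;32;43;75m[48;2;55;74;129m🬂[38;2;32;43;75m[48;2;52;70;123m🬂[38;2;32;43;75m[48;2;48;66;115m🬀[38;2;45;61;106m[48;2;41;55;97m🬕[38;2;35;47;82m[48;2;17;15;20m🬕[0m
[38;2;16;14;17m[48;2;14;11;14m🬂[38;2;58;77;136m[48;2;14;12;14m🬁[38;2;58;79;138m[48;2;57;77;135m🬬[38;2;58;78;137m[48;2;59;79;138m▐[38;2;57;76;133m[48;2;57;77;135m▐[38;2;56;75;131m[48;2;54;73;127m▌[38;2;52;70;124m[48;2;50;68;119m▌[38;2;47;64;112m[48;2;44;59;104m🬕[38;2;39;52;92m[48;2;14;11;14m🬕[38;2;16;14;17m[48;2;14;11;14m🬂[0m
[38;2;13;10;11m[48;2;12;8;8m🬂[38;2;13;10;11m[48;2;12;8;8m🬂[38;2;58;78;136m[48;2;12;8;8m🬉[38;2;59;79;139m[48;2;59;79;138m🬣[38;2;57;76;134m[48;2;58;78;136m▐[38;2;56;75;131m[48;2;54;72;126m▌[38;2;51;69;121m[48;2;48;64;113m▌[38;2;41;55;97m[48;2;12;8;7m🬝[38;2;13;10;11m[48;2;12;8;8m🬂[38;2;13;10;11m[48;2;12;8;8m🬂[0m
</frame>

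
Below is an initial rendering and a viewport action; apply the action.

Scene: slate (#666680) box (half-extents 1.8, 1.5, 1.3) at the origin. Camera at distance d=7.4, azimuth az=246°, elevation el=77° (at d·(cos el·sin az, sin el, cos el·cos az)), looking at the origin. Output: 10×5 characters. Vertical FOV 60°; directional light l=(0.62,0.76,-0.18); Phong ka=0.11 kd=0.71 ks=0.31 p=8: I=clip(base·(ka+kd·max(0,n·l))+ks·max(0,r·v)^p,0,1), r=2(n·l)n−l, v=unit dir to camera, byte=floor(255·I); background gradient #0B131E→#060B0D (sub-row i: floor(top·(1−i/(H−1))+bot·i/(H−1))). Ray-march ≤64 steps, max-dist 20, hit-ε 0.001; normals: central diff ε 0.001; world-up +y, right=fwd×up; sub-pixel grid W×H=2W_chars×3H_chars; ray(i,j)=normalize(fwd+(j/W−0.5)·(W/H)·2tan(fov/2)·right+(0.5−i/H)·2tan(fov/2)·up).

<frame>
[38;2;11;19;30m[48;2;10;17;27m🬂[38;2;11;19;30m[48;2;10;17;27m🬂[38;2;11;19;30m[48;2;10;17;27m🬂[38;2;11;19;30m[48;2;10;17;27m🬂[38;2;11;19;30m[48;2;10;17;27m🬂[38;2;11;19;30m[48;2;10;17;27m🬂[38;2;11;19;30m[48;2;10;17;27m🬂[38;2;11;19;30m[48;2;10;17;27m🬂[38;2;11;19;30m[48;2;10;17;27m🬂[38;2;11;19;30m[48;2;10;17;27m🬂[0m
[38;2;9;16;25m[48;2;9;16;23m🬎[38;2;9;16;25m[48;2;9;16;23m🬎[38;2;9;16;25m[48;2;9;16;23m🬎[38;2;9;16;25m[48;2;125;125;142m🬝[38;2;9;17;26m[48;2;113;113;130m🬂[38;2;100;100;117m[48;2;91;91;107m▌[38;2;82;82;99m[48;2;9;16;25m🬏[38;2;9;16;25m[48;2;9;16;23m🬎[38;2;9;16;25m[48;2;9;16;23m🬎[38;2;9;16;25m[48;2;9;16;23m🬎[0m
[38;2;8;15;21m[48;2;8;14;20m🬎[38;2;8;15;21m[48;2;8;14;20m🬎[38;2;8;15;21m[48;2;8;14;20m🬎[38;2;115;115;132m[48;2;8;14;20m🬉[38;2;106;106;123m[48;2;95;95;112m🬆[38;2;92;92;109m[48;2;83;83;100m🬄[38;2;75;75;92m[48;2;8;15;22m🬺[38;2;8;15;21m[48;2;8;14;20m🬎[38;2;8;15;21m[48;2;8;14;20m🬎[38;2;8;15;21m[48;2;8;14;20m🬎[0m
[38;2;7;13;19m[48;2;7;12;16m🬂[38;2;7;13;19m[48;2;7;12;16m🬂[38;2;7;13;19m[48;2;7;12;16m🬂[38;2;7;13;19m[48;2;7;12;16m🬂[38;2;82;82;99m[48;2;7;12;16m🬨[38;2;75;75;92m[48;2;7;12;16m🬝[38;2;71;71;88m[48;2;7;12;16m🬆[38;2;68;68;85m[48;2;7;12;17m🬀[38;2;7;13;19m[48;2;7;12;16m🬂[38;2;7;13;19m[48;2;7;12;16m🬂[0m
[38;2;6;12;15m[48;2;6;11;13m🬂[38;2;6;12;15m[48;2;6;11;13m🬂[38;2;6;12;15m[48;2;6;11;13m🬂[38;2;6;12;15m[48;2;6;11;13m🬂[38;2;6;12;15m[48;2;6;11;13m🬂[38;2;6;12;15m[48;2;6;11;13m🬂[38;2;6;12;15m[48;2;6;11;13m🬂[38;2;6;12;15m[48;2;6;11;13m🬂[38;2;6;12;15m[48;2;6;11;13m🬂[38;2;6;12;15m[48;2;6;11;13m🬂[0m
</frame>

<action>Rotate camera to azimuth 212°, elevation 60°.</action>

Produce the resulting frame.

<frame>
[38;2;11;19;30m[48;2;10;17;27m🬂[38;2;11;19;30m[48;2;10;17;27m🬂[38;2;11;19;30m[48;2;10;17;27m🬂[38;2;11;19;30m[48;2;10;17;27m🬂[38;2;11;19;30m[48;2;10;17;27m🬂[38;2;11;19;30m[48;2;10;17;27m🬂[38;2;11;19;30m[48;2;10;17;27m🬂[38;2;11;19;30m[48;2;10;17;27m🬂[38;2;11;19;30m[48;2;10;17;27m🬂[38;2;11;19;30m[48;2;10;17;27m🬂[0m
[38;2;9;16;25m[48;2;9;16;23m🬎[38;2;9;16;25m[48;2;9;16;23m🬎[38;2;9;16;25m[48;2;9;16;23m🬎[38;2;9;16;25m[48;2;80;80;97m🬝[38;2;9;17;26m[48;2;73;73;89m🬂[38;2;9;16;25m[48;2;69;69;86m🬊[38;2;9;16;25m[48;2;66;66;83m🬎[38;2;9;16;25m[48;2;9;16;23m🬎[38;2;9;16;25m[48;2;9;16;23m🬎[38;2;9;16;25m[48;2;9;16;23m🬎[0m
[38;2;8;15;21m[48;2;8;14;20m🬎[38;2;8;15;21m[48;2;8;14;20m🬎[38;2;8;15;21m[48;2;8;14;20m🬎[38;2;88;88;105m[48;2;18;20;26m🬊[38;2;78;78;95m[48;2;24;24;30m🬬[38;2;70;70;87m[48;2;73;73;90m🬨[38;2;67;67;83m[48;2;68;68;85m🬨[38;2;66;66;83m[48;2;8;14;20m🬀[38;2;8;15;21m[48;2;8;14;20m🬎[38;2;8;15;21m[48;2;8;14;20m🬎[0m
[38;2;7;13;19m[48;2;7;12;16m🬂[38;2;7;13;19m[48;2;7;12;16m🬂[38;2;7;13;19m[48;2;7;12;16m🬂[38;2;24;24;30m[48;2;7;12;17m🬁[38;2;24;24;30m[48;2;7;12;16m🬊[38;2;71;71;88m[48;2;20;21;27m🬁[38;2;69;69;86m[48;2;7;12;17m🬄[38;2;7;13;19m[48;2;7;12;16m🬂[38;2;7;13;19m[48;2;7;12;16m🬂[38;2;7;13;19m[48;2;7;12;16m🬂[0m
[38;2;6;12;15m[48;2;6;11;13m🬂[38;2;6;12;15m[48;2;6;11;13m🬂[38;2;6;12;15m[48;2;6;11;13m🬂[38;2;6;12;15m[48;2;6;11;13m🬂[38;2;6;12;15m[48;2;6;11;13m🬂[38;2;6;12;15m[48;2;6;11;13m🬂[38;2;6;12;15m[48;2;6;11;13m🬂[38;2;6;12;15m[48;2;6;11;13m🬂[38;2;6;12;15m[48;2;6;11;13m🬂[38;2;6;12;15m[48;2;6;11;13m🬂[0m
</frame>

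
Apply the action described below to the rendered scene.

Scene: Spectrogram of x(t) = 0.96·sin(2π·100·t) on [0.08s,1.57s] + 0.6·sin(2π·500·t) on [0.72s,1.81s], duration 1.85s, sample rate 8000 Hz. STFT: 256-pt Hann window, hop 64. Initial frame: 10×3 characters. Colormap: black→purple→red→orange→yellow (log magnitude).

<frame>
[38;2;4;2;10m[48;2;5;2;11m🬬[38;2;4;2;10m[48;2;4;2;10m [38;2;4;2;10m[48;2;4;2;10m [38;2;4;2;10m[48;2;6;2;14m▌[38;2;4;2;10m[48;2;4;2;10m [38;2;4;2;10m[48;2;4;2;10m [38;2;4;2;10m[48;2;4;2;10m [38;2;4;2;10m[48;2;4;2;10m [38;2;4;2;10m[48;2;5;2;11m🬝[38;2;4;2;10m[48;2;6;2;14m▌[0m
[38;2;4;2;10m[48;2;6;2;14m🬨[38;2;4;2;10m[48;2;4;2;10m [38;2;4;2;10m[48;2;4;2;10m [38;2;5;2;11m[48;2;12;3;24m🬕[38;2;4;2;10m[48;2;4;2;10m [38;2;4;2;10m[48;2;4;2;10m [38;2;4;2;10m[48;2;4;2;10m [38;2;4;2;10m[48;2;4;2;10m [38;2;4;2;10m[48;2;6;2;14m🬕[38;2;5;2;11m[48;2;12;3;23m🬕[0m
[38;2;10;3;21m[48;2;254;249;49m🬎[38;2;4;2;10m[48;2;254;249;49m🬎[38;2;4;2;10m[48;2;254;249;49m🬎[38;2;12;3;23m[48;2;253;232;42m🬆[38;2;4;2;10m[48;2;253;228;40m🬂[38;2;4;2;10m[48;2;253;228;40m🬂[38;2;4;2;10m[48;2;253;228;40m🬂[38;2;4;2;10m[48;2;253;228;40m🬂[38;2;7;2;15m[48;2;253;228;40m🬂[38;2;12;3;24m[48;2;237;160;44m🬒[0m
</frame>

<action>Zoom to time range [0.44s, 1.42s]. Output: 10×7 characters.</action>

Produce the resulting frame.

<frame>
[38;2;4;2;10m[48;2;4;2;10m [38;2;4;2;10m[48;2;4;2;10m [38;2;4;2;10m[48;2;6;2;14m▌[38;2;4;2;10m[48;2;4;2;10m [38;2;4;2;10m[48;2;4;2;10m [38;2;4;2;10m[48;2;4;2;10m [38;2;4;2;10m[48;2;4;2;10m [38;2;4;2;10m[48;2;4;2;10m [38;2;4;2;10m[48;2;4;2;10m [38;2;4;2;10m[48;2;4;2;10m [0m
[38;2;4;2;10m[48;2;4;2;10m [38;2;4;2;10m[48;2;4;2;10m [38;2;4;2;10m[48;2;6;2;14m▌[38;2;4;2;10m[48;2;4;2;10m [38;2;4;2;10m[48;2;4;2;10m [38;2;4;2;10m[48;2;4;2;10m [38;2;4;2;10m[48;2;4;2;10m [38;2;4;2;10m[48;2;4;2;10m [38;2;4;2;10m[48;2;4;2;10m [38;2;4;2;10m[48;2;4;2;10m [0m
[38;2;4;2;10m[48;2;4;2;10m [38;2;4;2;10m[48;2;4;2;10m [38;2;4;2;10m[48;2;7;2;16m▌[38;2;4;2;10m[48;2;4;2;10m [38;2;4;2;10m[48;2;4;2;10m [38;2;4;2;10m[48;2;4;2;10m [38;2;4;2;10m[48;2;4;2;10m [38;2;4;2;10m[48;2;4;2;10m [38;2;4;2;10m[48;2;4;2;10m [38;2;4;2;10m[48;2;4;2;10m [0m
[38;2;4;2;10m[48;2;4;2;10m [38;2;4;2;10m[48;2;4;2;10m [38;2;4;2;10m[48;2;9;3;19m▌[38;2;4;2;10m[48;2;4;2;10m [38;2;4;2;10m[48;2;4;2;10m [38;2;4;2;10m[48;2;4;2;10m [38;2;4;2;10m[48;2;4;2;10m [38;2;4;2;10m[48;2;4;2;10m [38;2;4;2;10m[48;2;4;2;10m [38;2;4;2;10m[48;2;4;2;10m [0m
[38;2;4;2;10m[48;2;4;2;10m [38;2;4;2;10m[48;2;4;2;10m [38;2;4;2;10m[48;2;15;4;28m▌[38;2;4;2;10m[48;2;4;2;10m [38;2;4;2;10m[48;2;4;2;10m [38;2;4;2;10m[48;2;4;2;10m [38;2;4;2;10m[48;2;4;2;10m [38;2;4;2;10m[48;2;4;2;10m [38;2;4;2;10m[48;2;4;2;10m [38;2;4;2;10m[48;2;4;2;10m [0m
[38;2;4;2;10m[48;2;4;2;10m [38;2;4;2;10m[48;2;4;2;10m [38;2;15;4;28m[48;2;128;32;84m🬝[38;2;4;2;10m[48;2;5;2;11m🬎[38;2;4;2;10m[48;2;5;2;11m🬎[38;2;4;2;10m[48;2;5;2;11m🬎[38;2;4;2;10m[48;2;5;2;11m🬎[38;2;4;2;10m[48;2;5;2;11m🬎[38;2;4;2;10m[48;2;5;2;11m🬎[38;2;4;2;10m[48;2;5;2;11m🬎[0m
[38;2;9;3;19m[48;2;254;249;49m🬎[38;2;9;3;19m[48;2;254;249;49m🬎[38;2;48;12;40m[48;2;253;232;42m🬌[38;2;14;4;27m[48;2;253;228;40m🬋[38;2;14;4;27m[48;2;253;228;40m🬋[38;2;14;4;27m[48;2;253;228;40m🬋[38;2;14;4;27m[48;2;253;228;40m🬋[38;2;14;4;27m[48;2;253;228;40m🬋[38;2;14;4;27m[48;2;253;228;40m🬋[38;2;14;4;27m[48;2;253;228;40m🬋[0m
</frame>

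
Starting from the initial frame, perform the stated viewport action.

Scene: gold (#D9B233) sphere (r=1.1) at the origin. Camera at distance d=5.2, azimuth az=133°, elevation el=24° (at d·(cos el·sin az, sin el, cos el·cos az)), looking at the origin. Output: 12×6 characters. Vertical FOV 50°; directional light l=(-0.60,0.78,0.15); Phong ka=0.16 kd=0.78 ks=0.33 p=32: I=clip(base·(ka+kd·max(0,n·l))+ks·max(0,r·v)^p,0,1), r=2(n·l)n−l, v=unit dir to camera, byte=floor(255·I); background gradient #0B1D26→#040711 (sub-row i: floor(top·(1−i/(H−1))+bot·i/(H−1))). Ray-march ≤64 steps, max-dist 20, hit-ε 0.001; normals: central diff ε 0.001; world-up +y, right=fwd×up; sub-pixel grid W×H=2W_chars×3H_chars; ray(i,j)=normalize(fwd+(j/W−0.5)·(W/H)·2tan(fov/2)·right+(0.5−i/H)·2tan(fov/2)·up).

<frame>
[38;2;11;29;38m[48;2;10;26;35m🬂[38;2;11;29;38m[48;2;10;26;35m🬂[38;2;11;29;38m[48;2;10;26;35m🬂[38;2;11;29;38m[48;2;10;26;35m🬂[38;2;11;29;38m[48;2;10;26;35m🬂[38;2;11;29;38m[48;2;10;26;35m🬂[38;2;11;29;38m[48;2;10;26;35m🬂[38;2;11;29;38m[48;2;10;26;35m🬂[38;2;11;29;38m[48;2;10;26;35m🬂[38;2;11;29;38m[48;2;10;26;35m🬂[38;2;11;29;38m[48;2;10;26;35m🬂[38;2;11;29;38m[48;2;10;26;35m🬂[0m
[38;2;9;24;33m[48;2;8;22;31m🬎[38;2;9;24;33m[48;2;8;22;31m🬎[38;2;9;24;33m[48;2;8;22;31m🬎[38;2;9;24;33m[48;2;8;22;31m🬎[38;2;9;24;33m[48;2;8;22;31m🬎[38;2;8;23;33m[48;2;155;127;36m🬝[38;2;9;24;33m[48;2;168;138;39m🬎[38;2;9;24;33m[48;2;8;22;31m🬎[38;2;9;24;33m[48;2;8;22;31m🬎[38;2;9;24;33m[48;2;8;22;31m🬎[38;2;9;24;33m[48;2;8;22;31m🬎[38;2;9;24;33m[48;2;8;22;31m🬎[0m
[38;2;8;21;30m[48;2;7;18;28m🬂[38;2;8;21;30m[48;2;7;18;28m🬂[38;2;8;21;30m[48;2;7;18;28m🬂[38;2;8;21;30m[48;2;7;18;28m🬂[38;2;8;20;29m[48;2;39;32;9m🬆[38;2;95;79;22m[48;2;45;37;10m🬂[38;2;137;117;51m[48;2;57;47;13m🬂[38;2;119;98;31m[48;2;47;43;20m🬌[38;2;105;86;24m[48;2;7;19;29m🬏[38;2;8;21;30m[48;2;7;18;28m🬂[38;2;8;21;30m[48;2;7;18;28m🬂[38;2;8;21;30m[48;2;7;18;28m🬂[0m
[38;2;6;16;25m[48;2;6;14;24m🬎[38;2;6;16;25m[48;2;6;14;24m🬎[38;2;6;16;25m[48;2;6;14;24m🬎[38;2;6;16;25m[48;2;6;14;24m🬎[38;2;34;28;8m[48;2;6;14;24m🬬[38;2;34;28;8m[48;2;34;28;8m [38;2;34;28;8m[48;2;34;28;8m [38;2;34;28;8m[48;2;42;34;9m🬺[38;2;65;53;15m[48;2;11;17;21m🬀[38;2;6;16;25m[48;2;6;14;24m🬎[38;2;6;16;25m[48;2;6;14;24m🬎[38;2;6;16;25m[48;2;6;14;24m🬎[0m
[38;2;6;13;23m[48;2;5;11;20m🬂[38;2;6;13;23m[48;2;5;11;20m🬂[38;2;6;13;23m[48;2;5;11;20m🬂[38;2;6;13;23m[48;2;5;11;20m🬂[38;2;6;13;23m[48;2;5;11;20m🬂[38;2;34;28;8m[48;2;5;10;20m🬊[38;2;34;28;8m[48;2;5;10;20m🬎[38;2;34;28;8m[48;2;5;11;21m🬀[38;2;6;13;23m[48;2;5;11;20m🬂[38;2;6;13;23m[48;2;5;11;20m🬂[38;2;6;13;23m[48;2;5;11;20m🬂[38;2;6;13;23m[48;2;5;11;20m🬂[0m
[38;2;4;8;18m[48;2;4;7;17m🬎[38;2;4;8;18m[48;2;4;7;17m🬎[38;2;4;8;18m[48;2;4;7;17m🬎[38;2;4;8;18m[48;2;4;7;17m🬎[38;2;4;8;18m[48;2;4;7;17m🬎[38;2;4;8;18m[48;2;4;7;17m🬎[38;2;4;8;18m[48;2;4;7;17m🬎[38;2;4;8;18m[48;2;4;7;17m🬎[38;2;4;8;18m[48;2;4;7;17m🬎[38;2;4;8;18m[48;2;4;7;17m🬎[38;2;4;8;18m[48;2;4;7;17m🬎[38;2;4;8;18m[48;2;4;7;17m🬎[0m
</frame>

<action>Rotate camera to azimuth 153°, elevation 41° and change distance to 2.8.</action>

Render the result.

<frame>
[38;2;11;29;38m[48;2;10;26;35m🬂[38;2;11;29;38m[48;2;10;26;35m🬂[38;2;11;29;38m[48;2;10;26;35m🬂[38;2;11;29;38m[48;2;10;26;35m🬂[38;2;10;28;37m[48;2;129;106;30m🬎[38;2;11;29;38m[48;2;152;125;35m🬂[38;2;11;29;38m[48;2;167;137;39m🬂[38;2;180;148;42m[48;2;10;28;37m🬱[38;2;190;156;44m[48;2;10;27;36m🬏[38;2;11;29;38m[48;2;10;26;35m🬂[38;2;11;29;38m[48;2;10;26;35m🬂[38;2;11;29;38m[48;2;10;26;35m🬂[0m
[38;2;9;24;33m[48;2;8;22;31m🬎[38;2;9;24;33m[48;2;8;22;31m🬎[38;2;8;23;33m[48;2;56;46;13m🬝[38;2;9;25;34m[48;2;84;69;19m🬀[38;2;112;92;26m[48;2;93;77;21m🬊[38;2;126;103;29m[48;2;108;88;25m🬊[38;2;147;122;40m[48;2;122;100;28m🬊[38;2;196;169;83m[48;2;158;133;50m🬌[38;2;182;152;52m[48;2;163;134;42m🬅[38;2;167;137;39m[48;2;9;24;33m🬱[38;2;9;24;33m[48;2;8;22;31m🬎[38;2;9;24;33m[48;2;8;22;31m🬎[0m
[38;2;8;21;30m[48;2;7;18;28m🬂[38;2;8;21;30m[48;2;7;18;28m🬂[38;2;8;21;30m[48;2;36;30;8m🬀[38;2;60;49;13m[48;2;42;34;9m🬊[38;2;77;63;17m[48;2;59;48;13m🬊[38;2;90;74;21m[48;2;73;60;16m🬊[38;2;103;85;24m[48;2;86;70;20m🬊[38;2;117;96;27m[48;2;98;81;22m🬊[38;2;130;107;31m[48;2;111;91;25m🬊[38;2;145;119;34m[48;2;124;102;28m🬊[38;2;141;116;33m[48;2;7;19;29m🬓[38;2;8;21;30m[48;2;7;18;28m🬂[0m
[38;2;6;16;25m[48;2;6;14;24m🬎[38;2;6;16;25m[48;2;6;14;24m🬎[38;2;34;28;8m[48;2;34;28;8m [38;2;34;28;8m[48;2;34;28;8m [38;2;49;40;11m[48;2;36;29;8m🬁[38;2;56;46;13m[48;2;39;32;9m🬊[38;2;69;56;16m[48;2;51;42;11m🬊[38;2;81;66;18m[48;2;63;52;14m🬊[38;2;93;76;21m[48;2;74;61;17m🬊[38;2;105;86;24m[48;2;85;70;19m🬊[38;2;103;84;24m[48;2;6;15;25m▌[38;2;6;16;25m[48;2;6;14;24m🬎[0m
[38;2;6;13;23m[48;2;5;11;20m🬂[38;2;6;13;23m[48;2;5;11;20m🬂[38;2;34;28;8m[48;2;5;11;21m🬉[38;2;34;28;8m[48;2;34;28;8m [38;2;34;28;8m[48;2;34;28;8m [38;2;34;28;8m[48;2;34;28;8m [38;2;34;28;8m[48;2;39;32;9m🬺[38;2;47;39;10m[48;2;34;28;8m🬂[38;2;58;48;13m[48;2;39;32;8m🬂[38;2;58;48;13m[48;2;19;19;14m🬎[38;2;6;13;23m[48;2;5;11;20m🬂[38;2;6;13;23m[48;2;5;11;20m🬂[0m
[38;2;4;8;18m[48;2;4;7;17m🬎[38;2;4;8;18m[48;2;4;7;17m🬎[38;2;4;8;18m[48;2;4;7;17m🬎[38;2;34;28;8m[48;2;4;7;17m🬁[38;2;34;28;8m[48;2;4;7;17m🬎[38;2;34;28;8m[48;2;34;28;8m [38;2;34;28;8m[48;2;34;28;8m [38;2;34;28;8m[48;2;4;7;17m🬝[38;2;34;28;8m[48;2;4;7;17m🬆[38;2;4;8;18m[48;2;4;7;17m🬎[38;2;4;8;18m[48;2;4;7;17m🬎[38;2;4;8;18m[48;2;4;7;17m🬎[0m
</frame>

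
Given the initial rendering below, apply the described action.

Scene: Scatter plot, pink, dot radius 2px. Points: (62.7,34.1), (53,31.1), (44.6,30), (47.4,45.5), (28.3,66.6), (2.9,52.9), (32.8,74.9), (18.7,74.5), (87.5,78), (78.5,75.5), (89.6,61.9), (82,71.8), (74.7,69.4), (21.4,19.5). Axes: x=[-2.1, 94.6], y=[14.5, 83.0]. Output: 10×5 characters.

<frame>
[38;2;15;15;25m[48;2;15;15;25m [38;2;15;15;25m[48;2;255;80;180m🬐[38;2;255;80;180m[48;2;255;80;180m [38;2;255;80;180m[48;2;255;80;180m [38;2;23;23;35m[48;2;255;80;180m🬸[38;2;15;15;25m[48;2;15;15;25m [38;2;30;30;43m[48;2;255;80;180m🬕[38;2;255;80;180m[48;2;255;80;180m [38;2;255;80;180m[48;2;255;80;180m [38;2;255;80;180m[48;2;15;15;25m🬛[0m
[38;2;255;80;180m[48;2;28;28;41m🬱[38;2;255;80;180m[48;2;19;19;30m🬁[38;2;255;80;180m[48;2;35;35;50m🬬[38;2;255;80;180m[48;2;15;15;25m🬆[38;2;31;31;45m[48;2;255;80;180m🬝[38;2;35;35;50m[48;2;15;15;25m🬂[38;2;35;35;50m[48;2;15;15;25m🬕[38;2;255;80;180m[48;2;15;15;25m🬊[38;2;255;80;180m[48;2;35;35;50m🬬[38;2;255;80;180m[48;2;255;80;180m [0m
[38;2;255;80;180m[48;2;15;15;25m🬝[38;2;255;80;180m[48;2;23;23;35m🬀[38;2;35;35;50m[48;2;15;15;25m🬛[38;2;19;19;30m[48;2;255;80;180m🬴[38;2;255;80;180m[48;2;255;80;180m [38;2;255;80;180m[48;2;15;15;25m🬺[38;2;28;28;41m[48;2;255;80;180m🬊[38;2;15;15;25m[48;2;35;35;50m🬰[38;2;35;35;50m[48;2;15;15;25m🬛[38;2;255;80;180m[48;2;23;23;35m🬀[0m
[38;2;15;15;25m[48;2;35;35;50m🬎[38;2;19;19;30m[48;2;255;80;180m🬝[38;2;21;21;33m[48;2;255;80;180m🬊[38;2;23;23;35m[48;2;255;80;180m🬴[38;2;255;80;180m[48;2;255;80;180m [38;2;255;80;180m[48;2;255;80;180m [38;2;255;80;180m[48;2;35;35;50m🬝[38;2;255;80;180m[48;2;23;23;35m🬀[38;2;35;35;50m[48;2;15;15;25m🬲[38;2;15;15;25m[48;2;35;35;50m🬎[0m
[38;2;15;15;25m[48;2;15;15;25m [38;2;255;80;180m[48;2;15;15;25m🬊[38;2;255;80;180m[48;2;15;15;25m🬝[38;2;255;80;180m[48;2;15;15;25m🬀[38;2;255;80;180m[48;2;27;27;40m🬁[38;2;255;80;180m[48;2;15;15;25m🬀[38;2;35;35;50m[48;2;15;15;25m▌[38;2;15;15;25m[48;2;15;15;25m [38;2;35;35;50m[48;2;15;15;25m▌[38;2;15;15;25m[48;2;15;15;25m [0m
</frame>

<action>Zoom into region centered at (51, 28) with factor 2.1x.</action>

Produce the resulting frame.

<frame>
[38;2;15;15;25m[48;2;15;15;25m [38;2;15;15;25m[48;2;15;15;25m [38;2;35;35;50m[48;2;15;15;25m▌[38;2;255;80;180m[48;2;15;15;25m🬊[38;2;255;80;180m[48;2;15;15;25m🬝[38;2;255;80;180m[48;2;15;15;25m🬀[38;2;35;35;50m[48;2;15;15;25m▌[38;2;15;15;25m[48;2;255;80;180m🬬[38;2;35;35;50m[48;2;15;15;25m▌[38;2;15;15;25m[48;2;15;15;25m [0m
[38;2;35;35;50m[48;2;15;15;25m🬂[38;2;35;35;50m[48;2;15;15;25m🬂[38;2;31;31;45m[48;2;255;80;180m🬝[38;2;255;80;180m[48;2;28;28;41m🬱[38;2;35;35;50m[48;2;255;80;180m🬆[38;2;255;80;180m[48;2;35;35;50m🬺[38;2;35;35;50m[48;2;255;80;180m🬀[38;2;255;80;180m[48;2;255;80;180m [38;2;255;80;180m[48;2;27;27;40m🬃[38;2;35;35;50m[48;2;15;15;25m🬂[0m
[38;2;15;15;25m[48;2;35;35;50m🬰[38;2;15;15;25m[48;2;35;35;50m🬰[38;2;255;80;180m[48;2;28;28;41m🬊[38;2;255;80;180m[48;2;15;15;25m🬝[38;2;255;80;180m[48;2;30;30;43m🬂[38;2;255;80;180m[48;2;21;21;33m🬆[38;2;35;35;50m[48;2;15;15;25m🬛[38;2;255;80;180m[48;2;23;23;35m🬀[38;2;35;35;50m[48;2;15;15;25m🬛[38;2;15;15;25m[48;2;35;35;50m🬰[0m
[38;2;15;15;25m[48;2;35;35;50m🬎[38;2;15;15;25m[48;2;35;35;50m🬎[38;2;35;35;50m[48;2;15;15;25m🬲[38;2;15;15;25m[48;2;35;35;50m🬎[38;2;35;35;50m[48;2;15;15;25m🬲[38;2;15;15;25m[48;2;35;35;50m🬎[38;2;35;35;50m[48;2;15;15;25m🬲[38;2;15;15;25m[48;2;35;35;50m🬎[38;2;35;35;50m[48;2;15;15;25m🬲[38;2;15;15;25m[48;2;35;35;50m🬎[0m
[38;2;15;15;25m[48;2;15;15;25m [38;2;15;15;25m[48;2;15;15;25m [38;2;35;35;50m[48;2;15;15;25m▌[38;2;15;15;25m[48;2;15;15;25m [38;2;35;35;50m[48;2;15;15;25m▌[38;2;15;15;25m[48;2;15;15;25m [38;2;35;35;50m[48;2;15;15;25m▌[38;2;15;15;25m[48;2;15;15;25m [38;2;35;35;50m[48;2;15;15;25m▌[38;2;15;15;25m[48;2;15;15;25m [0m
</frame>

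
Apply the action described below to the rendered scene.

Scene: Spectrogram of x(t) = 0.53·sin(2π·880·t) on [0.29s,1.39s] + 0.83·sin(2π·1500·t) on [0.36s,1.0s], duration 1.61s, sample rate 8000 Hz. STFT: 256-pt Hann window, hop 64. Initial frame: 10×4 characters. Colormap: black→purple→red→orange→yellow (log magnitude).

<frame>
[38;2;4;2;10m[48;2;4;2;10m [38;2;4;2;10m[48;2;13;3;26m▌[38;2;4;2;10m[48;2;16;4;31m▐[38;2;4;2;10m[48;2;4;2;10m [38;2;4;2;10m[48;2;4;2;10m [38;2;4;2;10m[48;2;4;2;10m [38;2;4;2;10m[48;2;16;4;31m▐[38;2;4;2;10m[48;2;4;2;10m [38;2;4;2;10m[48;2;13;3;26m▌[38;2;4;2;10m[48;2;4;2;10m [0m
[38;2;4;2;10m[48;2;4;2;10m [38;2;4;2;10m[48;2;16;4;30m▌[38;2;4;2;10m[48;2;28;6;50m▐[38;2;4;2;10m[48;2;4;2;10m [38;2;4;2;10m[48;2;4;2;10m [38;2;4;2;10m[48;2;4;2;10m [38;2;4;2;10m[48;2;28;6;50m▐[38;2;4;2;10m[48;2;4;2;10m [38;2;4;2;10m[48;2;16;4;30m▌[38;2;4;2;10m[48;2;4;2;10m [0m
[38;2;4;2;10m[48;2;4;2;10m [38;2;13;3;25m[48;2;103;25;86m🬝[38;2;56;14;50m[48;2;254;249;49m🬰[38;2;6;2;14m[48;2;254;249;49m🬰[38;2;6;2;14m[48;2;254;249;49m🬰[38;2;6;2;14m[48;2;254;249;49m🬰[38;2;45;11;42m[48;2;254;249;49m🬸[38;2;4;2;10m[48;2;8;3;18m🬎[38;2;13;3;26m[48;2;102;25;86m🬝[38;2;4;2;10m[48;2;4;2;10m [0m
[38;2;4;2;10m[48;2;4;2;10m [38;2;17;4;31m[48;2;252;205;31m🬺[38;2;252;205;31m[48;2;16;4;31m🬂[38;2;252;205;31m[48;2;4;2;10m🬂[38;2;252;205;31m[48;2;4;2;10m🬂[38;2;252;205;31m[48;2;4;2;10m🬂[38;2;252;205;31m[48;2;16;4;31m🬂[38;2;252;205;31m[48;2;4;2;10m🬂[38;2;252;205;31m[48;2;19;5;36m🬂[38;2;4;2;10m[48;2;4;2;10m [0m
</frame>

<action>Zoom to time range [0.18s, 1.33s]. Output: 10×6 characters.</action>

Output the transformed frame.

<frame>
[38;2;4;2;10m[48;2;13;3;25m▌[38;2;7;2;15m[48;2;14;4;27m▌[38;2;4;2;10m[48;2;4;2;10m [38;2;4;2;10m[48;2;4;2;10m [38;2;4;2;10m[48;2;4;2;10m [38;2;4;2;10m[48;2;4;2;10m [38;2;4;2;10m[48;2;4;2;10m [38;2;4;2;10m[48;2;14;4;27m▐[38;2;4;2;10m[48;2;4;2;10m [38;2;4;2;10m[48;2;4;2;10m [0m
[38;2;4;2;10m[48;2;14;4;27m▌[38;2;7;2;15m[48;2;17;4;32m▌[38;2;4;2;10m[48;2;4;2;10m [38;2;4;2;10m[48;2;4;2;10m [38;2;4;2;10m[48;2;4;2;10m [38;2;4;2;10m[48;2;4;2;10m [38;2;4;2;10m[48;2;4;2;10m [38;2;4;2;10m[48;2;17;4;32m▐[38;2;4;2;10m[48;2;4;2;10m [38;2;4;2;10m[48;2;4;2;10m [0m
[38;2;4;2;10m[48;2;16;4;31m▌[38;2;8;2;17m[48;2;26;6;48m▌[38;2;4;2;10m[48;2;4;2;10m [38;2;4;2;10m[48;2;4;2;10m [38;2;4;2;10m[48;2;4;2;10m [38;2;4;2;10m[48;2;4;2;10m [38;2;4;2;10m[48;2;4;2;10m [38;2;4;2;10m[48;2;26;6;48m▐[38;2;4;2;10m[48;2;4;2;10m [38;2;4;2;10m[48;2;4;2;10m [0m
[38;2;4;2;10m[48;2;25;6;45m▌[38;2;28;6;51m[48;2;234;165;53m🬕[38;2;5;2;12m[48;2;254;249;49m🬎[38;2;5;2;12m[48;2;254;249;49m🬎[38;2;5;2;12m[48;2;254;249;49m🬎[38;2;5;2;12m[48;2;254;249;49m🬎[38;2;5;2;12m[48;2;254;249;49m🬎[38;2;15;4;28m[48;2;234;165;54m🬨[38;2;4;2;10m[48;2;4;2;10m [38;2;4;2;10m[48;2;4;2;10m [0m
[38;2;14;4;27m[48;2;248;153;14m🬕[38;2;56;13;62m[48;2;251;184;22m🬂[38;2;4;2;11m[48;2;251;183;22m🬂[38;2;4;2;10m[48;2;251;183;22m🬂[38;2;4;2;11m[48;2;251;183;22m🬂[38;2;4;2;11m[48;2;251;183;22m🬂[38;2;4;2;11m[48;2;251;183;22m🬂[38;2;47;12;49m[48;2;251;184;22m🬂[38;2;4;2;11m[48;2;251;183;22m🬂[38;2;4;2;11m[48;2;251;183;22m🬂[0m
[38;2;8;3;18m[48;2;38;8;67m🬲[38;2;24;6;45m[48;2;11;3;23m🬨[38;2;4;2;10m[48;2;4;2;10m [38;2;4;2;10m[48;2;4;2;10m [38;2;4;2;10m[48;2;4;2;10m [38;2;4;2;10m[48;2;4;2;10m [38;2;4;2;10m[48;2;4;2;10m [38;2;26;6;47m[48;2;4;2;10m▌[38;2;4;2;10m[48;2;4;2;10m [38;2;4;2;10m[48;2;4;2;10m [0m
</frame>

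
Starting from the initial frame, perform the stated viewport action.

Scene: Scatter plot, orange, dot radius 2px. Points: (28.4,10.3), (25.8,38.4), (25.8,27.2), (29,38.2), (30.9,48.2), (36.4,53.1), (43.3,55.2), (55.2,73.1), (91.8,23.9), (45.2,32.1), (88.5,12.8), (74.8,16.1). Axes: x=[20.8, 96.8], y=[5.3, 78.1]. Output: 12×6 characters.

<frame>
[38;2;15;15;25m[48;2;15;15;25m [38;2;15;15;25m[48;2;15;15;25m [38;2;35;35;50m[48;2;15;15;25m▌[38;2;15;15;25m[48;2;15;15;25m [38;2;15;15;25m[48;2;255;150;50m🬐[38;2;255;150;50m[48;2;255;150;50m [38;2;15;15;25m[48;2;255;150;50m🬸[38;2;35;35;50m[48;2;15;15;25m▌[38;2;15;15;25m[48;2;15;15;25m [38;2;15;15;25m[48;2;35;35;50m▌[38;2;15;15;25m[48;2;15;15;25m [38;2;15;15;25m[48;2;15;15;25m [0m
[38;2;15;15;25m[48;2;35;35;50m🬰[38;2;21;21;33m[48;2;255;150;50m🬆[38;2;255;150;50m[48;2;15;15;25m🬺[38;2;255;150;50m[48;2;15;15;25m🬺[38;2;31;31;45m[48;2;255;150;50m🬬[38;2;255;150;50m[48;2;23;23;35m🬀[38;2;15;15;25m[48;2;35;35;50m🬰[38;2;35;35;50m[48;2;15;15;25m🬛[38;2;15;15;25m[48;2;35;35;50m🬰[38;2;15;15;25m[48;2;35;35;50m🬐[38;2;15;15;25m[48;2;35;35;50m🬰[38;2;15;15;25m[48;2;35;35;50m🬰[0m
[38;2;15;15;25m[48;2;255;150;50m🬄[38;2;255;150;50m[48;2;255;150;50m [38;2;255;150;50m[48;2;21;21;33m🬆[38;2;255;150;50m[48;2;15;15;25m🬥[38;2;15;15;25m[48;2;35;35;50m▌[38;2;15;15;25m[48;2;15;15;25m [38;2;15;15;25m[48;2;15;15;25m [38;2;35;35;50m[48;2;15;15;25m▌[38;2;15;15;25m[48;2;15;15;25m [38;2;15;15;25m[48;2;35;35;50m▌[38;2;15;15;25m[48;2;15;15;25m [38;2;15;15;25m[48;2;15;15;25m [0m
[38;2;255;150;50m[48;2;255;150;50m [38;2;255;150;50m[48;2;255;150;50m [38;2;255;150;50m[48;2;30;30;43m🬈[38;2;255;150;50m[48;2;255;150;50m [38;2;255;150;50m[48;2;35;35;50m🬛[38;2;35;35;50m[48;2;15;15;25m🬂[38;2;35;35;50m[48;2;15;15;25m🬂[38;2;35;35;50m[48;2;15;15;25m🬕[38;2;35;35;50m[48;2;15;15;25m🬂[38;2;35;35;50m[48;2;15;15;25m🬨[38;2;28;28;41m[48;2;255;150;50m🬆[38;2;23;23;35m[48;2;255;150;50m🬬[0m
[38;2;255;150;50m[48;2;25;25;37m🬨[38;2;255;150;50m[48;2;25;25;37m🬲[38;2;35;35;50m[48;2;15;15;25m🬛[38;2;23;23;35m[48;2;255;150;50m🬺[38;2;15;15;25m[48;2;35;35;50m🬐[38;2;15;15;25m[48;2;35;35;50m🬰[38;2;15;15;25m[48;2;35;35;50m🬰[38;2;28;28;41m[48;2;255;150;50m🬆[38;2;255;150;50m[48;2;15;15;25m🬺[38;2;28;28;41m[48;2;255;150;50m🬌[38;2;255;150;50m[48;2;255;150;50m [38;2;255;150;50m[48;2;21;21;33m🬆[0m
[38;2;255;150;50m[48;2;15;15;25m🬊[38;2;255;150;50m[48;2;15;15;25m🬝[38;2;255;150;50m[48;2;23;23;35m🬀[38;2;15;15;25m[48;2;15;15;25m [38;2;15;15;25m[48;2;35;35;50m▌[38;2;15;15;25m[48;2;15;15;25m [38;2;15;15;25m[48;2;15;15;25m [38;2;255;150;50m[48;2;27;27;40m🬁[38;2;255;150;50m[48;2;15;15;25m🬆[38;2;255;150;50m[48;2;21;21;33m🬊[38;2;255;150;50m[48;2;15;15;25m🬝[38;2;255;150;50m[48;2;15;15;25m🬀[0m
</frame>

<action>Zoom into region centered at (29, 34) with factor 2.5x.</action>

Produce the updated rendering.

<frame>
[38;2;15;15;25m[48;2;15;15;25m [38;2;15;15;25m[48;2;15;15;25m [38;2;35;35;50m[48;2;15;15;25m▌[38;2;15;15;25m[48;2;15;15;25m [38;2;15;15;25m[48;2;35;35;50m▌[38;2;255;150;50m[48;2;15;15;25m🬊[38;2;255;150;50m[48;2;15;15;25m🬝[38;2;255;150;50m[48;2;23;23;35m🬀[38;2;15;15;25m[48;2;15;15;25m [38;2;15;15;25m[48;2;35;35;50m▌[38;2;15;15;25m[48;2;15;15;25m [38;2;15;15;25m[48;2;15;15;25m [0m
[38;2;15;15;25m[48;2;35;35;50m🬰[38;2;15;15;25m[48;2;35;35;50m🬰[38;2;35;35;50m[48;2;15;15;25m🬛[38;2;23;23;35m[48;2;255;150;50m🬝[38;2;15;15;25m[48;2;255;150;50m🬀[38;2;15;15;25m[48;2;255;150;50m🬂[38;2;23;23;35m[48;2;255;150;50m🬬[38;2;35;35;50m[48;2;15;15;25m🬛[38;2;15;15;25m[48;2;35;35;50m🬰[38;2;15;15;25m[48;2;35;35;50m🬐[38;2;15;15;25m[48;2;35;35;50m🬰[38;2;15;15;25m[48;2;35;35;50m🬰[0m
[38;2;15;15;25m[48;2;15;15;25m [38;2;15;15;25m[48;2;15;15;25m [38;2;35;35;50m[48;2;15;15;25m▌[38;2;15;15;25m[48;2;15;15;25m [38;2;255;150;50m[48;2;21;21;33m🬊[38;2;255;150;50m[48;2;15;15;25m🬬[38;2;255;150;50m[48;2;15;15;25m🬆[38;2;35;35;50m[48;2;15;15;25m▌[38;2;15;15;25m[48;2;15;15;25m [38;2;15;15;25m[48;2;35;35;50m▌[38;2;15;15;25m[48;2;15;15;25m [38;2;15;15;25m[48;2;255;150;50m🬆[0m
[38;2;35;35;50m[48;2;15;15;25m🬂[38;2;35;35;50m[48;2;15;15;25m🬂[38;2;35;35;50m[48;2;15;15;25m🬕[38;2;35;35;50m[48;2;15;15;25m🬂[38;2;28;28;41m[48;2;255;150;50m🬆[38;2;23;23;35m[48;2;255;150;50m🬬[38;2;35;35;50m[48;2;15;15;25m🬂[38;2;35;35;50m[48;2;15;15;25m🬕[38;2;35;35;50m[48;2;15;15;25m🬂[38;2;35;35;50m[48;2;15;15;25m🬨[38;2;255;150;50m[48;2;19;19;30m🬁[38;2;255;150;50m[48;2;15;15;25m🬬[0m
[38;2;15;15;25m[48;2;35;35;50m🬰[38;2;15;15;25m[48;2;35;35;50m🬰[38;2;35;35;50m[48;2;15;15;25m🬛[38;2;23;23;35m[48;2;255;150;50m🬺[38;2;255;150;50m[48;2;15;15;25m🬬[38;2;255;150;50m[48;2;21;21;33m🬆[38;2;15;15;25m[48;2;35;35;50m🬰[38;2;35;35;50m[48;2;15;15;25m🬛[38;2;15;15;25m[48;2;35;35;50m🬰[38;2;15;15;25m[48;2;35;35;50m🬐[38;2;15;15;25m[48;2;35;35;50m🬰[38;2;15;15;25m[48;2;35;35;50m🬰[0m
[38;2;15;15;25m[48;2;15;15;25m [38;2;15;15;25m[48;2;15;15;25m [38;2;35;35;50m[48;2;15;15;25m▌[38;2;15;15;25m[48;2;15;15;25m [38;2;15;15;25m[48;2;35;35;50m▌[38;2;15;15;25m[48;2;15;15;25m [38;2;15;15;25m[48;2;15;15;25m [38;2;35;35;50m[48;2;15;15;25m▌[38;2;15;15;25m[48;2;15;15;25m [38;2;15;15;25m[48;2;35;35;50m▌[38;2;15;15;25m[48;2;15;15;25m [38;2;15;15;25m[48;2;15;15;25m [0m
</frame>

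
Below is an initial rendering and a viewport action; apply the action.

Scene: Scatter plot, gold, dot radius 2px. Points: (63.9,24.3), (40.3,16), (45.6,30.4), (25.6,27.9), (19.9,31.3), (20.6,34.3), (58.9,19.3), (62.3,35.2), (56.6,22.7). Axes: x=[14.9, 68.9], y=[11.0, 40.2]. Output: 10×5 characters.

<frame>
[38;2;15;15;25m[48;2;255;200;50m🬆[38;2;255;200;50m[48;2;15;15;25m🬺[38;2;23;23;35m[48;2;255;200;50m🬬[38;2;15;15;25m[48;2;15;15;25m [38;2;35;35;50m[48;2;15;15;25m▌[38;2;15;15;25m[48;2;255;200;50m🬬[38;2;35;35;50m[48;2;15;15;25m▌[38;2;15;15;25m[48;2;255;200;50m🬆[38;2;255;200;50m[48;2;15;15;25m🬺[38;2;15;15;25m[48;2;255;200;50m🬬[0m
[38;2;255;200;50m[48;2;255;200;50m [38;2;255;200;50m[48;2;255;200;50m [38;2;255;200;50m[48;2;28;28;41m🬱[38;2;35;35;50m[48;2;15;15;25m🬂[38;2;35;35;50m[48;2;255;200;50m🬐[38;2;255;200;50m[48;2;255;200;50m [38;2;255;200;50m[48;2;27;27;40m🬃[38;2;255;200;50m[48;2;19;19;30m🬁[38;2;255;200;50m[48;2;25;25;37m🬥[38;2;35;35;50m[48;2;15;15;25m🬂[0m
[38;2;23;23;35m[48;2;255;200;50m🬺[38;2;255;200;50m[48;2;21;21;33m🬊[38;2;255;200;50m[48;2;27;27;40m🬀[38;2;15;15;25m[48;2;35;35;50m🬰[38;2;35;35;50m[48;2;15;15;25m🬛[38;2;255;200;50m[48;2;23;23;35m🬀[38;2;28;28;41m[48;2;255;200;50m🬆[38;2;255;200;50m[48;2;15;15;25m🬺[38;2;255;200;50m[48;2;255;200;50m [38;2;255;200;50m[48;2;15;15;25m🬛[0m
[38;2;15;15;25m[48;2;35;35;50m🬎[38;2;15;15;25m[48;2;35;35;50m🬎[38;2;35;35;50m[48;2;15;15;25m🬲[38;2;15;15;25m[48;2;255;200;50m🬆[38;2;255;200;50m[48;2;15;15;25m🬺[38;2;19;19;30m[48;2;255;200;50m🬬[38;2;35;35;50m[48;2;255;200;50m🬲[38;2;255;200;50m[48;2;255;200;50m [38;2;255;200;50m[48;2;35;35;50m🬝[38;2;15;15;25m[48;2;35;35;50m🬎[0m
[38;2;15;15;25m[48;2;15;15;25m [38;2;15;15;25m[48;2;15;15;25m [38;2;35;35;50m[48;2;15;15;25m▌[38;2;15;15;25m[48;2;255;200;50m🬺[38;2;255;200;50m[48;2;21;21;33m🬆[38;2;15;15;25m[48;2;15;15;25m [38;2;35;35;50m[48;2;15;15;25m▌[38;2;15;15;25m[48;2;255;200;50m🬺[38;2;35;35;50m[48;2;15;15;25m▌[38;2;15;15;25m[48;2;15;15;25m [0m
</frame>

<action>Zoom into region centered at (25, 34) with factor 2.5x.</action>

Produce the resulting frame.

<frame>
[38;2;15;15;25m[48;2;15;15;25m [38;2;15;15;25m[48;2;15;15;25m [38;2;35;35;50m[48;2;15;15;25m▌[38;2;15;15;25m[48;2;15;15;25m [38;2;35;35;50m[48;2;15;15;25m▌[38;2;15;15;25m[48;2;15;15;25m [38;2;35;35;50m[48;2;15;15;25m▌[38;2;15;15;25m[48;2;15;15;25m [38;2;35;35;50m[48;2;15;15;25m▌[38;2;15;15;25m[48;2;15;15;25m [0m
[38;2;35;35;50m[48;2;15;15;25m🬂[38;2;35;35;50m[48;2;15;15;25m🬂[38;2;35;35;50m[48;2;255;200;50m🬆[38;2;23;23;35m[48;2;255;200;50m🬬[38;2;35;35;50m[48;2;15;15;25m🬕[38;2;35;35;50m[48;2;15;15;25m🬂[38;2;35;35;50m[48;2;15;15;25m🬕[38;2;35;35;50m[48;2;15;15;25m🬂[38;2;35;35;50m[48;2;15;15;25m🬕[38;2;35;35;50m[48;2;15;15;25m🬂[0m
[38;2;15;15;25m[48;2;35;35;50m🬰[38;2;23;23;35m[48;2;255;200;50m🬺[38;2;255;200;50m[48;2;35;35;50m🬬[38;2;255;200;50m[48;2;21;21;33m🬆[38;2;35;35;50m[48;2;15;15;25m🬛[38;2;15;15;25m[48;2;35;35;50m🬰[38;2;35;35;50m[48;2;15;15;25m🬛[38;2;15;15;25m[48;2;35;35;50m🬰[38;2;35;35;50m[48;2;15;15;25m🬛[38;2;15;15;25m[48;2;35;35;50m🬰[0m
[38;2;15;15;25m[48;2;35;35;50m🬎[38;2;23;23;35m[48;2;255;200;50m🬴[38;2;255;200;50m[48;2;255;200;50m [38;2;255;200;50m[48;2;25;25;37m🬛[38;2;35;35;50m[48;2;15;15;25m🬲[38;2;15;15;25m[48;2;35;35;50m🬎[38;2;35;35;50m[48;2;15;15;25m🬲[38;2;15;15;25m[48;2;35;35;50m🬎[38;2;35;35;50m[48;2;15;15;25m🬲[38;2;15;15;25m[48;2;35;35;50m🬎[0m
[38;2;15;15;25m[48;2;15;15;25m [38;2;15;15;25m[48;2;15;15;25m [38;2;255;200;50m[48;2;27;27;40m🬁[38;2;15;15;25m[48;2;15;15;25m [38;2;28;28;41m[48;2;255;200;50m🬆[38;2;255;200;50m[48;2;15;15;25m🬺[38;2;23;23;35m[48;2;255;200;50m🬬[38;2;15;15;25m[48;2;15;15;25m [38;2;35;35;50m[48;2;15;15;25m▌[38;2;15;15;25m[48;2;15;15;25m [0m
</frame>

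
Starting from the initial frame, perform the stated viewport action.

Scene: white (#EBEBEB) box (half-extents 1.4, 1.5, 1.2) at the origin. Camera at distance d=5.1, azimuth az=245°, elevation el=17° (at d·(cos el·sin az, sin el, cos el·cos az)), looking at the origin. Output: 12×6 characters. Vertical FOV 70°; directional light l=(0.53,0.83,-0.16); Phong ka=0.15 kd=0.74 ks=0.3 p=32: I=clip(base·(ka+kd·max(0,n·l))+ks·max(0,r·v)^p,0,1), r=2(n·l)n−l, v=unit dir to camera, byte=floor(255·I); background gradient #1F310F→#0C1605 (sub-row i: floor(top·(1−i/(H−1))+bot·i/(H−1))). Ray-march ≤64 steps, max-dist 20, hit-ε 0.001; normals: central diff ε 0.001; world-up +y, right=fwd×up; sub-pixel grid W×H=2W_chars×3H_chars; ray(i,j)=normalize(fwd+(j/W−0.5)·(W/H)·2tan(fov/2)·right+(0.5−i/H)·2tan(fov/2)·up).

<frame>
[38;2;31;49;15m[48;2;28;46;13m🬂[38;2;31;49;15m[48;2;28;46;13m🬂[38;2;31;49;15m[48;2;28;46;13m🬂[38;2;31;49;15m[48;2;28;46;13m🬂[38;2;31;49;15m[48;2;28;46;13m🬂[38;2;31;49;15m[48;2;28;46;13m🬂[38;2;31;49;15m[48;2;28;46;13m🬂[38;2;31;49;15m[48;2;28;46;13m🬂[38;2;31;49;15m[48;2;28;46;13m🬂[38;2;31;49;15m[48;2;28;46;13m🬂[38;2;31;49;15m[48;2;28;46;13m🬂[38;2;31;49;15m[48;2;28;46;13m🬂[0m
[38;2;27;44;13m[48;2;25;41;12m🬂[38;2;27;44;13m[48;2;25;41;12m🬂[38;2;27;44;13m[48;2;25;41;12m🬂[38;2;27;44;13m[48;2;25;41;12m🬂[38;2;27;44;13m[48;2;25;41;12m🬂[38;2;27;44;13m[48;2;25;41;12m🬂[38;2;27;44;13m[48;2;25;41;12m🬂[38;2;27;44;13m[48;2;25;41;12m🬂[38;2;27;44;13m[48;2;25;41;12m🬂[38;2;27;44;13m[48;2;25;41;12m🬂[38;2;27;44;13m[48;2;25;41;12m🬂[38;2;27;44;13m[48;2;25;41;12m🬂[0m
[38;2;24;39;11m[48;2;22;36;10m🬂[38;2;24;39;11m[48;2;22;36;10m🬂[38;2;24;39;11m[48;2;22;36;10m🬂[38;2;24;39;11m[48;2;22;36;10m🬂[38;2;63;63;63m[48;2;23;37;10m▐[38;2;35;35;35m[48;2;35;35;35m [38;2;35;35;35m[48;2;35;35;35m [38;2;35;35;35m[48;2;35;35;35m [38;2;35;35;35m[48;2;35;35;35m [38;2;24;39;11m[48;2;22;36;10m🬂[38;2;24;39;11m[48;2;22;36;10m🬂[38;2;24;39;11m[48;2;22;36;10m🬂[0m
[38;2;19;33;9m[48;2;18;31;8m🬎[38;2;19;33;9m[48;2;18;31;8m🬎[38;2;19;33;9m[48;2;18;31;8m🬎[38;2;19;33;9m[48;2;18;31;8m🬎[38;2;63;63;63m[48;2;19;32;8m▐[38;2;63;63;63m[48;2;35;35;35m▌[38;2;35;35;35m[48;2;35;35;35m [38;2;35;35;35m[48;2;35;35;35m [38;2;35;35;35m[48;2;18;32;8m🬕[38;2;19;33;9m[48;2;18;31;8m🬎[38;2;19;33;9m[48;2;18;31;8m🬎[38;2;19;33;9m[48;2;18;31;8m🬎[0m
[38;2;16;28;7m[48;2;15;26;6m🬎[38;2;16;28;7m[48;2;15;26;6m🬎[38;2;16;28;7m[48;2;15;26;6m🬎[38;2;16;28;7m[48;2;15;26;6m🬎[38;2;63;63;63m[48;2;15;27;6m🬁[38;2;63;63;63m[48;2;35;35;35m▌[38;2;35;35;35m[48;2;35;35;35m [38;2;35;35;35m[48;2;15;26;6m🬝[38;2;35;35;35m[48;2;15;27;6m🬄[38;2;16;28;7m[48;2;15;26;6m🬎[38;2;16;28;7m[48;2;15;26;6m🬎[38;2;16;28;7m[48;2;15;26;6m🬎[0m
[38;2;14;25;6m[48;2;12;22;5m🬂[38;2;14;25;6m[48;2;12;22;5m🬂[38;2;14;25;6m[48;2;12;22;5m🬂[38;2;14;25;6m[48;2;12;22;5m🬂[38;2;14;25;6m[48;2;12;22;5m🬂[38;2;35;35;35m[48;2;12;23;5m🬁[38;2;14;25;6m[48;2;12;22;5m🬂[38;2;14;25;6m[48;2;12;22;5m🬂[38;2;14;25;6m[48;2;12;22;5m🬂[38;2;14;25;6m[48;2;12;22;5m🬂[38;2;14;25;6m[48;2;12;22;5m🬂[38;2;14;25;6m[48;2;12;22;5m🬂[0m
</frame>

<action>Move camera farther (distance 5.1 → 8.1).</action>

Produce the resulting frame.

<frame>
[38;2;31;49;15m[48;2;28;46;13m🬂[38;2;31;49;15m[48;2;28;46;13m🬂[38;2;31;49;15m[48;2;28;46;13m🬂[38;2;31;49;15m[48;2;28;46;13m🬂[38;2;31;49;15m[48;2;28;46;13m🬂[38;2;31;49;15m[48;2;28;46;13m🬂[38;2;31;49;15m[48;2;28;46;13m🬂[38;2;31;49;15m[48;2;28;46;13m🬂[38;2;31;49;15m[48;2;28;46;13m🬂[38;2;31;49;15m[48;2;28;46;13m🬂[38;2;31;49;15m[48;2;28;46;13m🬂[38;2;31;49;15m[48;2;28;46;13m🬂[0m
[38;2;27;44;13m[48;2;25;41;12m🬂[38;2;27;44;13m[48;2;25;41;12m🬂[38;2;27;44;13m[48;2;25;41;12m🬂[38;2;27;44;13m[48;2;25;41;12m🬂[38;2;27;44;13m[48;2;25;41;12m🬂[38;2;27;44;13m[48;2;25;41;12m🬂[38;2;27;44;13m[48;2;25;41;12m🬂[38;2;27;44;13m[48;2;25;41;12m🬂[38;2;27;44;13m[48;2;25;41;12m🬂[38;2;27;44;13m[48;2;25;41;12m🬂[38;2;27;44;13m[48;2;25;41;12m🬂[38;2;27;44;13m[48;2;25;41;12m🬂[0m
[38;2;24;39;11m[48;2;22;36;10m🬂[38;2;24;39;11m[48;2;22;36;10m🬂[38;2;24;39;11m[48;2;22;36;10m🬂[38;2;24;39;11m[48;2;22;36;10m🬂[38;2;24;39;11m[48;2;22;36;10m🬂[38;2;41;47;36m[48;2;179;179;179m🬴[38;2;24;39;11m[48;2;35;35;35m🬂[38;2;24;39;11m[48;2;35;35;35m🬂[38;2;24;39;11m[48;2;22;36;10m🬂[38;2;24;39;11m[48;2;22;36;10m🬂[38;2;24;39;11m[48;2;22;36;10m🬂[38;2;24;39;11m[48;2;22;36;10m🬂[0m
[38;2;19;33;9m[48;2;18;31;8m🬎[38;2;19;33;9m[48;2;18;31;8m🬎[38;2;19;33;9m[48;2;18;31;8m🬎[38;2;19;33;9m[48;2;18;31;8m🬎[38;2;19;33;9m[48;2;18;31;8m🬎[38;2;63;63;63m[48;2;35;35;35m🬺[38;2;35;35;35m[48;2;35;35;35m [38;2;35;35;35m[48;2;19;32;8m▌[38;2;19;33;9m[48;2;18;31;8m🬎[38;2;19;33;9m[48;2;18;31;8m🬎[38;2;19;33;9m[48;2;18;31;8m🬎[38;2;19;33;9m[48;2;18;31;8m🬎[0m
[38;2;16;28;7m[48;2;15;26;6m🬎[38;2;16;28;7m[48;2;15;26;6m🬎[38;2;16;28;7m[48;2;15;26;6m🬎[38;2;16;28;7m[48;2;15;26;6m🬎[38;2;16;28;7m[48;2;15;26;6m🬎[38;2;63;63;63m[48;2;15;27;6m🬁[38;2;35;35;35m[48;2;15;27;6m🬂[38;2;16;28;7m[48;2;15;26;6m🬎[38;2;16;28;7m[48;2;15;26;6m🬎[38;2;16;28;7m[48;2;15;26;6m🬎[38;2;16;28;7m[48;2;15;26;6m🬎[38;2;16;28;7m[48;2;15;26;6m🬎[0m
[38;2;14;25;6m[48;2;12;22;5m🬂[38;2;14;25;6m[48;2;12;22;5m🬂[38;2;14;25;6m[48;2;12;22;5m🬂[38;2;14;25;6m[48;2;12;22;5m🬂[38;2;14;25;6m[48;2;12;22;5m🬂[38;2;14;25;6m[48;2;12;22;5m🬂[38;2;14;25;6m[48;2;12;22;5m🬂[38;2;14;25;6m[48;2;12;22;5m🬂[38;2;14;25;6m[48;2;12;22;5m🬂[38;2;14;25;6m[48;2;12;22;5m🬂[38;2;14;25;6m[48;2;12;22;5m🬂[38;2;14;25;6m[48;2;12;22;5m🬂[0m
</frame>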